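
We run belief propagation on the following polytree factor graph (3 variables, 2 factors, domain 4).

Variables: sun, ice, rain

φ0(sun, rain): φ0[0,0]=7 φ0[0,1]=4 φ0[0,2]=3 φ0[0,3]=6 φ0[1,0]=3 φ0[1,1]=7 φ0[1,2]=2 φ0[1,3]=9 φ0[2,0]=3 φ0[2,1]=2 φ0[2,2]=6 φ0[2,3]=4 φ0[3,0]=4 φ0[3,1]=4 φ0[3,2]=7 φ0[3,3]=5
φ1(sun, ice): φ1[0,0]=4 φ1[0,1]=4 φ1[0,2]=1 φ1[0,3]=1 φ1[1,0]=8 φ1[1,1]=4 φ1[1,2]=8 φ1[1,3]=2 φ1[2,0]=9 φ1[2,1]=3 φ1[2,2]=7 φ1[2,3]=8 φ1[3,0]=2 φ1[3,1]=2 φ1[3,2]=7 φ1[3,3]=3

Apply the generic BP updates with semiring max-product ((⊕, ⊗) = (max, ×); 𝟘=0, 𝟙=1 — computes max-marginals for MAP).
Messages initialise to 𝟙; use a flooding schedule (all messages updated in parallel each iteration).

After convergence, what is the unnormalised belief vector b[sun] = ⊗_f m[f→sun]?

b[sun] = [28, 72, 54, 49]

init: all messages = 𝟙 over 4 values
r1 m[φ0→sun] = [7, 9, 6, 7]
r1 m[φ0→rain] = [7, 7, 7, 9]
r1 m[φ1→sun] = [4, 8, 9, 7]
r1 m[φ1→ice] = [9, 4, 8, 8]
r1 m[sun→φ0] = [1, 1, 1, 1]
r1 m[sun→φ1] = [1, 1, 1, 1]
r1 m[ice→φ1] = [1, 1, 1, 1]
r1 m[rain→φ0] = [1, 1, 1, 1]
r2 m[φ0→sun] = [7, 9, 6, 7]
r2 m[φ0→rain] = [7, 7, 7, 9]
r2 m[φ1→sun] = [4, 8, 9, 7]
r2 m[φ1→ice] = [9, 4, 8, 8]
r2 m[sun→φ0] = [4, 8, 9, 7]
r2 m[sun→φ1] = [7, 9, 6, 7]
r2 m[ice→φ1] = [1, 1, 1, 1]
r2 m[rain→φ0] = [1, 1, 1, 1]
r3 m[φ0→sun] = [7, 9, 6, 7]
r3 m[φ0→rain] = [28, 56, 54, 72]
r3 m[φ1→sun] = [4, 8, 9, 7]
r3 m[φ1→ice] = [72, 36, 72, 48]
r3 m[sun→φ0] = [4, 8, 9, 7]
r3 m[sun→φ1] = [7, 9, 6, 7]
r3 m[ice→φ1] = [1, 1, 1, 1]
r3 m[rain→φ0] = [1, 1, 1, 1]
r4 m[φ0→sun] = [7, 9, 6, 7]
r4 m[φ0→rain] = [28, 56, 54, 72]
r4 m[φ1→sun] = [4, 8, 9, 7]
r4 m[φ1→ice] = [72, 36, 72, 48]
r4 m[sun→φ0] = [4, 8, 9, 7]
r4 m[sun→φ1] = [7, 9, 6, 7]
r4 m[ice→φ1] = [1, 1, 1, 1]
r4 m[rain→φ0] = [1, 1, 1, 1]
fixed point reached at round 4
b[sun] = ⊗ incoming = [28, 72, 54, 49]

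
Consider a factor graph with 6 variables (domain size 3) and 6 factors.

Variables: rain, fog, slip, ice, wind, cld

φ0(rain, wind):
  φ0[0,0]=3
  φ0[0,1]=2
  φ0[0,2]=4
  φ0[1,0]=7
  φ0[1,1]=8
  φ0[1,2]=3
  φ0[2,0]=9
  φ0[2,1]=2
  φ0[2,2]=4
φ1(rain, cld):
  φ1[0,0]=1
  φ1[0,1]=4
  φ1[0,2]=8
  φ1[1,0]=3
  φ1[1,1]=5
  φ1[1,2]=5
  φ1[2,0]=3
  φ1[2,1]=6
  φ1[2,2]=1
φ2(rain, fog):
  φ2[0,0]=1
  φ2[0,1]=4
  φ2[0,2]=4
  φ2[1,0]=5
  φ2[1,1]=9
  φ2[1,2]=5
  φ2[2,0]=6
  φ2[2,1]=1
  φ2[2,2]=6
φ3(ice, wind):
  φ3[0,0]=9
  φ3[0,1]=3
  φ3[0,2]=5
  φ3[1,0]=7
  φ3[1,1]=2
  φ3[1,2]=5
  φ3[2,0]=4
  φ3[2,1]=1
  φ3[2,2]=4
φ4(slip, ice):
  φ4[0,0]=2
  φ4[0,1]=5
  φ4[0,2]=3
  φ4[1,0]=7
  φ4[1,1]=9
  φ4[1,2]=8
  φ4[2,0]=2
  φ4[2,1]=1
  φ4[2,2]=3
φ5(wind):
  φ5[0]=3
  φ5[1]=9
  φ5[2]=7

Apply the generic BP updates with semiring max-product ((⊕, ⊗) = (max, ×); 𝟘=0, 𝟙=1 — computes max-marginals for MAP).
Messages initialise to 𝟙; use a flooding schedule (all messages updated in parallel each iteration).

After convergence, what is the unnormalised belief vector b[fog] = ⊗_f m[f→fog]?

init: all messages = 𝟙 over 3 values
r1 m[φ0→rain] = [4, 8, 9]
r1 m[φ0→wind] = [9, 8, 4]
r1 m[φ1→rain] = [8, 5, 6]
r1 m[φ1→cld] = [3, 6, 8]
r1 m[φ2→rain] = [4, 9, 6]
r1 m[φ2→fog] = [6, 9, 6]
r1 m[φ3→ice] = [9, 7, 4]
r1 m[φ3→wind] = [9, 3, 5]
r1 m[φ4→slip] = [5, 9, 3]
r1 m[φ4→ice] = [7, 9, 8]
r1 m[φ5→wind] = [3, 9, 7]
r1 m[rain→φ0] = [1, 1, 1]
r1 m[rain→φ1] = [1, 1, 1]
r1 m[rain→φ2] = [1, 1, 1]
r1 m[fog→φ2] = [1, 1, 1]
r1 m[slip→φ4] = [1, 1, 1]
r1 m[ice→φ3] = [1, 1, 1]
r1 m[ice→φ4] = [1, 1, 1]
r1 m[wind→φ0] = [1, 1, 1]
r1 m[wind→φ3] = [1, 1, 1]
r1 m[wind→φ5] = [1, 1, 1]
r1 m[cld→φ1] = [1, 1, 1]
r2 m[φ0→rain] = [4, 8, 9]
r2 m[φ0→wind] = [9, 8, 4]
r2 m[φ1→rain] = [8, 5, 6]
r2 m[φ1→cld] = [3, 6, 8]
r2 m[φ2→rain] = [4, 9, 6]
r2 m[φ2→fog] = [6, 9, 6]
r2 m[φ3→ice] = [9, 7, 4]
r2 m[φ3→wind] = [9, 3, 5]
r2 m[φ4→slip] = [5, 9, 3]
r2 m[φ4→ice] = [7, 9, 8]
r2 m[φ5→wind] = [3, 9, 7]
r2 m[rain→φ0] = [32, 45, 36]
r2 m[rain→φ1] = [16, 72, 54]
r2 m[rain→φ2] = [32, 40, 54]
r2 m[fog→φ2] = [1, 1, 1]
r2 m[slip→φ4] = [1, 1, 1]
r2 m[ice→φ3] = [7, 9, 8]
r2 m[ice→φ4] = [9, 7, 4]
r2 m[wind→φ0] = [27, 27, 35]
r2 m[wind→φ3] = [27, 72, 28]
r2 m[wind→φ5] = [81, 24, 20]
r2 m[cld→φ1] = [1, 1, 1]
r3 m[φ0→rain] = [140, 216, 243]
r3 m[φ0→wind] = [324, 360, 144]
r3 m[φ1→rain] = [8, 5, 6]
r3 m[φ1→cld] = [216, 360, 360]
r3 m[φ2→rain] = [4, 9, 6]
r3 m[φ2→fog] = [324, 360, 324]
r3 m[φ3→ice] = [243, 189, 112]
r3 m[φ3→wind] = [63, 21, 45]
r3 m[φ4→slip] = [35, 63, 18]
r3 m[φ4→ice] = [7, 9, 8]
r3 m[φ5→wind] = [3, 9, 7]
r3 m[rain→φ0] = [32, 45, 36]
r3 m[rain→φ1] = [16, 72, 54]
r3 m[rain→φ2] = [32, 40, 54]
r3 m[fog→φ2] = [1, 1, 1]
r3 m[slip→φ4] = [1, 1, 1]
r3 m[ice→φ3] = [7, 9, 8]
r3 m[ice→φ4] = [9, 7, 4]
r3 m[wind→φ0] = [27, 27, 35]
r3 m[wind→φ3] = [27, 72, 28]
r3 m[wind→φ5] = [81, 24, 20]
r3 m[cld→φ1] = [1, 1, 1]
r4 m[φ0→rain] = [140, 216, 243]
r4 m[φ0→wind] = [324, 360, 144]
r4 m[φ1→rain] = [8, 5, 6]
r4 m[φ1→cld] = [216, 360, 360]
r4 m[φ2→rain] = [4, 9, 6]
r4 m[φ2→fog] = [324, 360, 324]
r4 m[φ3→ice] = [243, 189, 112]
r4 m[φ3→wind] = [63, 21, 45]
r4 m[φ4→slip] = [35, 63, 18]
r4 m[φ4→ice] = [7, 9, 8]
r4 m[φ5→wind] = [3, 9, 7]
r4 m[rain→φ0] = [32, 45, 36]
r4 m[rain→φ1] = [560, 1944, 1458]
r4 m[rain→φ2] = [1120, 1080, 1458]
r4 m[fog→φ2] = [1, 1, 1]
r4 m[slip→φ4] = [1, 1, 1]
r4 m[ice→φ3] = [7, 9, 8]
r4 m[ice→φ4] = [243, 189, 112]
r4 m[wind→φ0] = [189, 189, 315]
r4 m[wind→φ3] = [972, 3240, 1008]
r4 m[wind→φ5] = [20412, 7560, 6480]
r4 m[cld→φ1] = [1, 1, 1]
r5 m[φ0→rain] = [1260, 1512, 1701]
r5 m[φ0→wind] = [324, 360, 144]
r5 m[φ1→rain] = [8, 5, 6]
r5 m[φ1→cld] = [5832, 9720, 9720]
r5 m[φ2→rain] = [4, 9, 6]
r5 m[φ2→fog] = [8748, 9720, 8748]
r5 m[φ3→ice] = [9720, 6804, 4032]
r5 m[φ3→wind] = [63, 21, 45]
r5 m[φ4→slip] = [945, 1701, 486]
r5 m[φ4→ice] = [7, 9, 8]
r5 m[φ5→wind] = [3, 9, 7]
r5 m[rain→φ0] = [32, 45, 36]
r5 m[rain→φ1] = [560, 1944, 1458]
r5 m[rain→φ2] = [1120, 1080, 1458]
r5 m[fog→φ2] = [1, 1, 1]
r5 m[slip→φ4] = [1, 1, 1]
r5 m[ice→φ3] = [7, 9, 8]
r5 m[ice→φ4] = [243, 189, 112]
r5 m[wind→φ0] = [189, 189, 315]
r5 m[wind→φ3] = [972, 3240, 1008]
r5 m[wind→φ5] = [20412, 7560, 6480]
r5 m[cld→φ1] = [1, 1, 1]
r6 m[φ0→rain] = [1260, 1512, 1701]
r6 m[φ0→wind] = [324, 360, 144]
r6 m[φ1→rain] = [8, 5, 6]
r6 m[φ1→cld] = [5832, 9720, 9720]
r6 m[φ2→rain] = [4, 9, 6]
r6 m[φ2→fog] = [8748, 9720, 8748]
r6 m[φ3→ice] = [9720, 6804, 4032]
r6 m[φ3→wind] = [63, 21, 45]
r6 m[φ4→slip] = [945, 1701, 486]
r6 m[φ4→ice] = [7, 9, 8]
r6 m[φ5→wind] = [3, 9, 7]
r6 m[rain→φ0] = [32, 45, 36]
r6 m[rain→φ1] = [5040, 13608, 10206]
r6 m[rain→φ2] = [10080, 7560, 10206]
r6 m[fog→φ2] = [1, 1, 1]
r6 m[slip→φ4] = [1, 1, 1]
r6 m[ice→φ3] = [7, 9, 8]
r6 m[ice→φ4] = [9720, 6804, 4032]
r6 m[wind→φ0] = [189, 189, 315]
r6 m[wind→φ3] = [972, 3240, 1008]
r6 m[wind→φ5] = [20412, 7560, 6480]
r6 m[cld→φ1] = [1, 1, 1]
r7 m[φ0→rain] = [1260, 1512, 1701]
r7 m[φ0→wind] = [324, 360, 144]
r7 m[φ1→rain] = [8, 5, 6]
r7 m[φ1→cld] = [40824, 68040, 68040]
r7 m[φ2→rain] = [4, 9, 6]
r7 m[φ2→fog] = [61236, 68040, 61236]
r7 m[φ3→ice] = [9720, 6804, 4032]
r7 m[φ3→wind] = [63, 21, 45]
r7 m[φ4→slip] = [34020, 68040, 19440]
r7 m[φ4→ice] = [7, 9, 8]
r7 m[φ5→wind] = [3, 9, 7]
r7 m[rain→φ0] = [32, 45, 36]
r7 m[rain→φ1] = [5040, 13608, 10206]
r7 m[rain→φ2] = [10080, 7560, 10206]
r7 m[fog→φ2] = [1, 1, 1]
r7 m[slip→φ4] = [1, 1, 1]
r7 m[ice→φ3] = [7, 9, 8]
r7 m[ice→φ4] = [9720, 6804, 4032]
r7 m[wind→φ0] = [189, 189, 315]
r7 m[wind→φ3] = [972, 3240, 1008]
r7 m[wind→φ5] = [20412, 7560, 6480]
r7 m[cld→φ1] = [1, 1, 1]
r8 m[φ0→rain] = [1260, 1512, 1701]
r8 m[φ0→wind] = [324, 360, 144]
r8 m[φ1→rain] = [8, 5, 6]
r8 m[φ1→cld] = [40824, 68040, 68040]
r8 m[φ2→rain] = [4, 9, 6]
r8 m[φ2→fog] = [61236, 68040, 61236]
r8 m[φ3→ice] = [9720, 6804, 4032]
r8 m[φ3→wind] = [63, 21, 45]
r8 m[φ4→slip] = [34020, 68040, 19440]
r8 m[φ4→ice] = [7, 9, 8]
r8 m[φ5→wind] = [3, 9, 7]
r8 m[rain→φ0] = [32, 45, 36]
r8 m[rain→φ1] = [5040, 13608, 10206]
r8 m[rain→φ2] = [10080, 7560, 10206]
r8 m[fog→φ2] = [1, 1, 1]
r8 m[slip→φ4] = [1, 1, 1]
r8 m[ice→φ3] = [7, 9, 8]
r8 m[ice→φ4] = [9720, 6804, 4032]
r8 m[wind→φ0] = [189, 189, 315]
r8 m[wind→φ3] = [972, 3240, 1008]
r8 m[wind→φ5] = [20412, 7560, 6480]
r8 m[cld→φ1] = [1, 1, 1]
fixed point reached at round 8
b[fog] = ⊗ incoming = [61236, 68040, 61236]

b[fog] = [61236, 68040, 61236]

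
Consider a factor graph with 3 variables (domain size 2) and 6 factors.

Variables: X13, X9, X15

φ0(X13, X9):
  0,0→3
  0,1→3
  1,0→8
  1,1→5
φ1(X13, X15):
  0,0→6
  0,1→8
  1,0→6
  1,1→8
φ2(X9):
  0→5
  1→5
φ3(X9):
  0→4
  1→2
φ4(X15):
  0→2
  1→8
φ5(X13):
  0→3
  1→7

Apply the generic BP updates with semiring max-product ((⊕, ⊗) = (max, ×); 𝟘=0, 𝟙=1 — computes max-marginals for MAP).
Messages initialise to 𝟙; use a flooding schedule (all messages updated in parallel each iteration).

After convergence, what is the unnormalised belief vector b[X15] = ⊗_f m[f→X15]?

b[X15] = [13440, 71680]

init: all messages = 𝟙 over 2 values
r1 m[φ0→X13] = [3, 8]
r1 m[φ0→X9] = [8, 5]
r1 m[φ1→X13] = [8, 8]
r1 m[φ1→X15] = [6, 8]
r1 m[φ2→X9] = [5, 5]
r1 m[φ3→X9] = [4, 2]
r1 m[φ4→X15] = [2, 8]
r1 m[φ5→X13] = [3, 7]
r1 m[X13→φ0] = [1, 1]
r1 m[X13→φ1] = [1, 1]
r1 m[X13→φ5] = [1, 1]
r1 m[X9→φ0] = [1, 1]
r1 m[X9→φ2] = [1, 1]
r1 m[X9→φ3] = [1, 1]
r1 m[X15→φ1] = [1, 1]
r1 m[X15→φ4] = [1, 1]
r2 m[φ0→X13] = [3, 8]
r2 m[φ0→X9] = [8, 5]
r2 m[φ1→X13] = [8, 8]
r2 m[φ1→X15] = [6, 8]
r2 m[φ2→X9] = [5, 5]
r2 m[φ3→X9] = [4, 2]
r2 m[φ4→X15] = [2, 8]
r2 m[φ5→X13] = [3, 7]
r2 m[X13→φ0] = [24, 56]
r2 m[X13→φ1] = [9, 56]
r2 m[X13→φ5] = [24, 64]
r2 m[X9→φ0] = [20, 10]
r2 m[X9→φ2] = [32, 10]
r2 m[X9→φ3] = [40, 25]
r2 m[X15→φ1] = [2, 8]
r2 m[X15→φ4] = [6, 8]
r3 m[φ0→X13] = [60, 160]
r3 m[φ0→X9] = [448, 280]
r3 m[φ1→X13] = [64, 64]
r3 m[φ1→X15] = [336, 448]
r3 m[φ2→X9] = [5, 5]
r3 m[φ3→X9] = [4, 2]
r3 m[φ4→X15] = [2, 8]
r3 m[φ5→X13] = [3, 7]
r3 m[X13→φ0] = [24, 56]
r3 m[X13→φ1] = [9, 56]
r3 m[X13→φ5] = [24, 64]
r3 m[X9→φ0] = [20, 10]
r3 m[X9→φ2] = [32, 10]
r3 m[X9→φ3] = [40, 25]
r3 m[X15→φ1] = [2, 8]
r3 m[X15→φ4] = [6, 8]
r4 m[φ0→X13] = [60, 160]
r4 m[φ0→X9] = [448, 280]
r4 m[φ1→X13] = [64, 64]
r4 m[φ1→X15] = [336, 448]
r4 m[φ2→X9] = [5, 5]
r4 m[φ3→X9] = [4, 2]
r4 m[φ4→X15] = [2, 8]
r4 m[φ5→X13] = [3, 7]
r4 m[X13→φ0] = [192, 448]
r4 m[X13→φ1] = [180, 1120]
r4 m[X13→φ5] = [3840, 10240]
r4 m[X9→φ0] = [20, 10]
r4 m[X9→φ2] = [1792, 560]
r4 m[X9→φ3] = [2240, 1400]
r4 m[X15→φ1] = [2, 8]
r4 m[X15→φ4] = [336, 448]
r5 m[φ0→X13] = [60, 160]
r5 m[φ0→X9] = [3584, 2240]
r5 m[φ1→X13] = [64, 64]
r5 m[φ1→X15] = [6720, 8960]
r5 m[φ2→X9] = [5, 5]
r5 m[φ3→X9] = [4, 2]
r5 m[φ4→X15] = [2, 8]
r5 m[φ5→X13] = [3, 7]
r5 m[X13→φ0] = [192, 448]
r5 m[X13→φ1] = [180, 1120]
r5 m[X13→φ5] = [3840, 10240]
r5 m[X9→φ0] = [20, 10]
r5 m[X9→φ2] = [1792, 560]
r5 m[X9→φ3] = [2240, 1400]
r5 m[X15→φ1] = [2, 8]
r5 m[X15→φ4] = [336, 448]
r6 m[φ0→X13] = [60, 160]
r6 m[φ0→X9] = [3584, 2240]
r6 m[φ1→X13] = [64, 64]
r6 m[φ1→X15] = [6720, 8960]
r6 m[φ2→X9] = [5, 5]
r6 m[φ3→X9] = [4, 2]
r6 m[φ4→X15] = [2, 8]
r6 m[φ5→X13] = [3, 7]
r6 m[X13→φ0] = [192, 448]
r6 m[X13→φ1] = [180, 1120]
r6 m[X13→φ5] = [3840, 10240]
r6 m[X9→φ0] = [20, 10]
r6 m[X9→φ2] = [14336, 4480]
r6 m[X9→φ3] = [17920, 11200]
r6 m[X15→φ1] = [2, 8]
r6 m[X15→φ4] = [6720, 8960]
r7 m[φ0→X13] = [60, 160]
r7 m[φ0→X9] = [3584, 2240]
r7 m[φ1→X13] = [64, 64]
r7 m[φ1→X15] = [6720, 8960]
r7 m[φ2→X9] = [5, 5]
r7 m[φ3→X9] = [4, 2]
r7 m[φ4→X15] = [2, 8]
r7 m[φ5→X13] = [3, 7]
r7 m[X13→φ0] = [192, 448]
r7 m[X13→φ1] = [180, 1120]
r7 m[X13→φ5] = [3840, 10240]
r7 m[X9→φ0] = [20, 10]
r7 m[X9→φ2] = [14336, 4480]
r7 m[X9→φ3] = [17920, 11200]
r7 m[X15→φ1] = [2, 8]
r7 m[X15→φ4] = [6720, 8960]
fixed point reached at round 7
b[X15] = ⊗ incoming = [13440, 71680]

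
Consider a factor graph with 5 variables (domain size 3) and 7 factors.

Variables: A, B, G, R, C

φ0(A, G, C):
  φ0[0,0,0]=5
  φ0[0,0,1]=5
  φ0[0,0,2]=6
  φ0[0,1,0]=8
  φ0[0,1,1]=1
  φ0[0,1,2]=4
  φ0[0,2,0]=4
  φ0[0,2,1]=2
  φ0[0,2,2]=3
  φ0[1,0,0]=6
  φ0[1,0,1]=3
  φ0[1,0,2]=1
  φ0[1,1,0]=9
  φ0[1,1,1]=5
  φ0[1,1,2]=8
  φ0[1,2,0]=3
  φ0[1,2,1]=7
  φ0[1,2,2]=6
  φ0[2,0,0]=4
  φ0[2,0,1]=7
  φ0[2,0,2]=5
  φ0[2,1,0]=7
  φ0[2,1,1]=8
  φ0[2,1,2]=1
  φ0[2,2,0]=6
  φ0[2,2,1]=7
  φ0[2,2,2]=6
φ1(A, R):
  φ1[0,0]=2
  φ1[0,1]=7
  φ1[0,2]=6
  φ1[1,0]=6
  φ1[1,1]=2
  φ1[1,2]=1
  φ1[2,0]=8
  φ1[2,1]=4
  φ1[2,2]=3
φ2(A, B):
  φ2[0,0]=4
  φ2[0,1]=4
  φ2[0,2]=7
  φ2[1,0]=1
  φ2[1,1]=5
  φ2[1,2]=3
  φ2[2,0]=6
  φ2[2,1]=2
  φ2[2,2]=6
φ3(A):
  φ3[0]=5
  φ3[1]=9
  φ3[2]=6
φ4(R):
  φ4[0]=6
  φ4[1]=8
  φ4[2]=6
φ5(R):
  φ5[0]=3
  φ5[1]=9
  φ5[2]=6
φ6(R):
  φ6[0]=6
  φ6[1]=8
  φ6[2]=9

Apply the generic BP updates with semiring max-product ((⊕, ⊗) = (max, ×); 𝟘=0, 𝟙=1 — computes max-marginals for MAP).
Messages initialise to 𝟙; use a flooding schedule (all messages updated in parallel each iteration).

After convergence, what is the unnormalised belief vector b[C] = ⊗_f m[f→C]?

b[C] = [1128960, 705600, 846720]

init: all messages = 𝟙 over 3 values
r1 m[φ0→A] = [8, 9, 8]
r1 m[φ0→G] = [7, 9, 7]
r1 m[φ0→C] = [9, 8, 8]
r1 m[φ1→A] = [7, 6, 8]
r1 m[φ1→R] = [8, 7, 6]
r1 m[φ2→A] = [7, 5, 6]
r1 m[φ2→B] = [6, 5, 7]
r1 m[φ3→A] = [5, 9, 6]
r1 m[φ4→R] = [6, 8, 6]
r1 m[φ5→R] = [3, 9, 6]
r1 m[φ6→R] = [6, 8, 9]
r1 m[A→φ0] = [1, 1, 1]
r1 m[A→φ1] = [1, 1, 1]
r1 m[A→φ2] = [1, 1, 1]
r1 m[A→φ3] = [1, 1, 1]
r1 m[B→φ2] = [1, 1, 1]
r1 m[G→φ0] = [1, 1, 1]
r1 m[R→φ1] = [1, 1, 1]
r1 m[R→φ4] = [1, 1, 1]
r1 m[R→φ5] = [1, 1, 1]
r1 m[R→φ6] = [1, 1, 1]
r1 m[C→φ0] = [1, 1, 1]
r2 m[φ0→A] = [8, 9, 8]
r2 m[φ0→G] = [7, 9, 7]
r2 m[φ0→C] = [9, 8, 8]
r2 m[φ1→A] = [7, 6, 8]
r2 m[φ1→R] = [8, 7, 6]
r2 m[φ2→A] = [7, 5, 6]
r2 m[φ2→B] = [6, 5, 7]
r2 m[φ3→A] = [5, 9, 6]
r2 m[φ4→R] = [6, 8, 6]
r2 m[φ5→R] = [3, 9, 6]
r2 m[φ6→R] = [6, 8, 9]
r2 m[A→φ0] = [245, 270, 288]
r2 m[A→φ1] = [280, 405, 288]
r2 m[A→φ2] = [280, 486, 384]
r2 m[A→φ3] = [392, 270, 384]
r2 m[B→φ2] = [1, 1, 1]
r2 m[G→φ0] = [1, 1, 1]
r2 m[R→φ1] = [108, 576, 324]
r2 m[R→φ4] = [144, 504, 324]
r2 m[R→φ5] = [288, 448, 324]
r2 m[R→φ6] = [144, 504, 216]
r2 m[C→φ0] = [1, 1, 1]
r3 m[φ0→A] = [8, 9, 8]
r3 m[φ0→G] = [2016, 2430, 2016]
r3 m[φ0→C] = [2430, 2304, 2160]
r3 m[φ1→A] = [4032, 1152, 2304]
r3 m[φ1→R] = [2430, 1960, 1680]
r3 m[φ2→A] = [7, 5, 6]
r3 m[φ2→B] = [2304, 2430, 2304]
r3 m[φ3→A] = [5, 9, 6]
r3 m[φ4→R] = [6, 8, 6]
r3 m[φ5→R] = [3, 9, 6]
r3 m[φ6→R] = [6, 8, 9]
r3 m[A→φ0] = [245, 270, 288]
r3 m[A→φ1] = [280, 405, 288]
r3 m[A→φ2] = [280, 486, 384]
r3 m[A→φ3] = [392, 270, 384]
r3 m[B→φ2] = [1, 1, 1]
r3 m[G→φ0] = [1, 1, 1]
r3 m[R→φ1] = [108, 576, 324]
r3 m[R→φ4] = [144, 504, 324]
r3 m[R→φ5] = [288, 448, 324]
r3 m[R→φ6] = [144, 504, 216]
r3 m[C→φ0] = [1, 1, 1]
r4 m[φ0→A] = [8, 9, 8]
r4 m[φ0→G] = [2016, 2430, 2016]
r4 m[φ0→C] = [2430, 2304, 2160]
r4 m[φ1→A] = [4032, 1152, 2304]
r4 m[φ1→R] = [2430, 1960, 1680]
r4 m[φ2→A] = [7, 5, 6]
r4 m[φ2→B] = [2304, 2430, 2304]
r4 m[φ3→A] = [5, 9, 6]
r4 m[φ4→R] = [6, 8, 6]
r4 m[φ5→R] = [3, 9, 6]
r4 m[φ6→R] = [6, 8, 9]
r4 m[A→φ0] = [141120, 51840, 82944]
r4 m[A→φ1] = [280, 405, 288]
r4 m[A→φ2] = [161280, 93312, 110592]
r4 m[A→φ3] = [225792, 51840, 110592]
r4 m[B→φ2] = [1, 1, 1]
r4 m[G→φ0] = [1, 1, 1]
r4 m[R→φ1] = [108, 576, 324]
r4 m[R→φ4] = [43740, 141120, 90720]
r4 m[R→φ5] = [87480, 125440, 90720]
r4 m[R→φ6] = [43740, 141120, 60480]
r4 m[C→φ0] = [1, 1, 1]
r5 m[φ0→A] = [8, 9, 8]
r5 m[φ0→G] = [846720, 1128960, 580608]
r5 m[φ0→C] = [1128960, 705600, 846720]
r5 m[φ1→A] = [4032, 1152, 2304]
r5 m[φ1→R] = [2430, 1960, 1680]
r5 m[φ2→A] = [7, 5, 6]
r5 m[φ2→B] = [663552, 645120, 1128960]
r5 m[φ3→A] = [5, 9, 6]
r5 m[φ4→R] = [6, 8, 6]
r5 m[φ5→R] = [3, 9, 6]
r5 m[φ6→R] = [6, 8, 9]
r5 m[A→φ0] = [141120, 51840, 82944]
r5 m[A→φ1] = [280, 405, 288]
r5 m[A→φ2] = [161280, 93312, 110592]
r5 m[A→φ3] = [225792, 51840, 110592]
r5 m[B→φ2] = [1, 1, 1]
r5 m[G→φ0] = [1, 1, 1]
r5 m[R→φ1] = [108, 576, 324]
r5 m[R→φ4] = [43740, 141120, 90720]
r5 m[R→φ5] = [87480, 125440, 90720]
r5 m[R→φ6] = [43740, 141120, 60480]
r5 m[C→φ0] = [1, 1, 1]
r6 m[φ0→A] = [8, 9, 8]
r6 m[φ0→G] = [846720, 1128960, 580608]
r6 m[φ0→C] = [1128960, 705600, 846720]
r6 m[φ1→A] = [4032, 1152, 2304]
r6 m[φ1→R] = [2430, 1960, 1680]
r6 m[φ2→A] = [7, 5, 6]
r6 m[φ2→B] = [663552, 645120, 1128960]
r6 m[φ3→A] = [5, 9, 6]
r6 m[φ4→R] = [6, 8, 6]
r6 m[φ5→R] = [3, 9, 6]
r6 m[φ6→R] = [6, 8, 9]
r6 m[A→φ0] = [141120, 51840, 82944]
r6 m[A→φ1] = [280, 405, 288]
r6 m[A→φ2] = [161280, 93312, 110592]
r6 m[A→φ3] = [225792, 51840, 110592]
r6 m[B→φ2] = [1, 1, 1]
r6 m[G→φ0] = [1, 1, 1]
r6 m[R→φ1] = [108, 576, 324]
r6 m[R→φ4] = [43740, 141120, 90720]
r6 m[R→φ5] = [87480, 125440, 90720]
r6 m[R→φ6] = [43740, 141120, 60480]
r6 m[C→φ0] = [1, 1, 1]
fixed point reached at round 6
b[C] = ⊗ incoming = [1128960, 705600, 846720]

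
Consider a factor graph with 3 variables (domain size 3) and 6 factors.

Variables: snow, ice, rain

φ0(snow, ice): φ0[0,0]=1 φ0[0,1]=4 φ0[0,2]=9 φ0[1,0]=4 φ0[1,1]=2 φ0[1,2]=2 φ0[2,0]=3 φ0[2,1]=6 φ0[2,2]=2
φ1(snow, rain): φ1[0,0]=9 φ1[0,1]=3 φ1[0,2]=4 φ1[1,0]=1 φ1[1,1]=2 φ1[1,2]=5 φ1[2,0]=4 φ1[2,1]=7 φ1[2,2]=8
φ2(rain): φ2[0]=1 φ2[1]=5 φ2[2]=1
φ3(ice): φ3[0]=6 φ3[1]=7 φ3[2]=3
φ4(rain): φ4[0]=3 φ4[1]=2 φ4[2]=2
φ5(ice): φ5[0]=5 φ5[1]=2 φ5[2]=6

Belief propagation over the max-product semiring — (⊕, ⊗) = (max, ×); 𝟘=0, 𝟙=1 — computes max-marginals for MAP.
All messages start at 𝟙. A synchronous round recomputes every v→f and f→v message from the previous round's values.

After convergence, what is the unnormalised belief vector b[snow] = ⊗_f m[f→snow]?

b[snow] = [4860, 2400, 6300]

init: all messages = 𝟙 over 3 values
r1 m[φ0→snow] = [9, 4, 6]
r1 m[φ0→ice] = [4, 6, 9]
r1 m[φ1→snow] = [9, 5, 8]
r1 m[φ1→rain] = [9, 7, 8]
r1 m[φ2→rain] = [1, 5, 1]
r1 m[φ3→ice] = [6, 7, 3]
r1 m[φ4→rain] = [3, 2, 2]
r1 m[φ5→ice] = [5, 2, 6]
r1 m[snow→φ0] = [1, 1, 1]
r1 m[snow→φ1] = [1, 1, 1]
r1 m[ice→φ0] = [1, 1, 1]
r1 m[ice→φ3] = [1, 1, 1]
r1 m[ice→φ5] = [1, 1, 1]
r1 m[rain→φ1] = [1, 1, 1]
r1 m[rain→φ2] = [1, 1, 1]
r1 m[rain→φ4] = [1, 1, 1]
r2 m[φ0→snow] = [9, 4, 6]
r2 m[φ0→ice] = [4, 6, 9]
r2 m[φ1→snow] = [9, 5, 8]
r2 m[φ1→rain] = [9, 7, 8]
r2 m[φ2→rain] = [1, 5, 1]
r2 m[φ3→ice] = [6, 7, 3]
r2 m[φ4→rain] = [3, 2, 2]
r2 m[φ5→ice] = [5, 2, 6]
r2 m[snow→φ0] = [9, 5, 8]
r2 m[snow→φ1] = [9, 4, 6]
r2 m[ice→φ0] = [30, 14, 18]
r2 m[ice→φ3] = [20, 12, 54]
r2 m[ice→φ5] = [24, 42, 27]
r2 m[rain→φ1] = [3, 10, 2]
r2 m[rain→φ2] = [27, 14, 16]
r2 m[rain→φ4] = [9, 35, 8]
r3 m[φ0→snow] = [162, 120, 90]
r3 m[φ0→ice] = [24, 48, 81]
r3 m[φ1→snow] = [30, 20, 70]
r3 m[φ1→rain] = [81, 42, 48]
r3 m[φ2→rain] = [1, 5, 1]
r3 m[φ3→ice] = [6, 7, 3]
r3 m[φ4→rain] = [3, 2, 2]
r3 m[φ5→ice] = [5, 2, 6]
r3 m[snow→φ0] = [9, 5, 8]
r3 m[snow→φ1] = [9, 4, 6]
r3 m[ice→φ0] = [30, 14, 18]
r3 m[ice→φ3] = [20, 12, 54]
r3 m[ice→φ5] = [24, 42, 27]
r3 m[rain→φ1] = [3, 10, 2]
r3 m[rain→φ2] = [27, 14, 16]
r3 m[rain→φ4] = [9, 35, 8]
r4 m[φ0→snow] = [162, 120, 90]
r4 m[φ0→ice] = [24, 48, 81]
r4 m[φ1→snow] = [30, 20, 70]
r4 m[φ1→rain] = [81, 42, 48]
r4 m[φ2→rain] = [1, 5, 1]
r4 m[φ3→ice] = [6, 7, 3]
r4 m[φ4→rain] = [3, 2, 2]
r4 m[φ5→ice] = [5, 2, 6]
r4 m[snow→φ0] = [30, 20, 70]
r4 m[snow→φ1] = [162, 120, 90]
r4 m[ice→φ0] = [30, 14, 18]
r4 m[ice→φ3] = [120, 96, 486]
r4 m[ice→φ5] = [144, 336, 243]
r4 m[rain→φ1] = [3, 10, 2]
r4 m[rain→φ2] = [243, 84, 96]
r4 m[rain→φ4] = [81, 210, 48]
r5 m[φ0→snow] = [162, 120, 90]
r5 m[φ0→ice] = [210, 420, 270]
r5 m[φ1→snow] = [30, 20, 70]
r5 m[φ1→rain] = [1458, 630, 720]
r5 m[φ2→rain] = [1, 5, 1]
r5 m[φ3→ice] = [6, 7, 3]
r5 m[φ4→rain] = [3, 2, 2]
r5 m[φ5→ice] = [5, 2, 6]
r5 m[snow→φ0] = [30, 20, 70]
r5 m[snow→φ1] = [162, 120, 90]
r5 m[ice→φ0] = [30, 14, 18]
r5 m[ice→φ3] = [120, 96, 486]
r5 m[ice→φ5] = [144, 336, 243]
r5 m[rain→φ1] = [3, 10, 2]
r5 m[rain→φ2] = [243, 84, 96]
r5 m[rain→φ4] = [81, 210, 48]
r6 m[φ0→snow] = [162, 120, 90]
r6 m[φ0→ice] = [210, 420, 270]
r6 m[φ1→snow] = [30, 20, 70]
r6 m[φ1→rain] = [1458, 630, 720]
r6 m[φ2→rain] = [1, 5, 1]
r6 m[φ3→ice] = [6, 7, 3]
r6 m[φ4→rain] = [3, 2, 2]
r6 m[φ5→ice] = [5, 2, 6]
r6 m[snow→φ0] = [30, 20, 70]
r6 m[snow→φ1] = [162, 120, 90]
r6 m[ice→φ0] = [30, 14, 18]
r6 m[ice→φ3] = [1050, 840, 1620]
r6 m[ice→φ5] = [1260, 2940, 810]
r6 m[rain→φ1] = [3, 10, 2]
r6 m[rain→φ2] = [4374, 1260, 1440]
r6 m[rain→φ4] = [1458, 3150, 720]
r7 m[φ0→snow] = [162, 120, 90]
r7 m[φ0→ice] = [210, 420, 270]
r7 m[φ1→snow] = [30, 20, 70]
r7 m[φ1→rain] = [1458, 630, 720]
r7 m[φ2→rain] = [1, 5, 1]
r7 m[φ3→ice] = [6, 7, 3]
r7 m[φ4→rain] = [3, 2, 2]
r7 m[φ5→ice] = [5, 2, 6]
r7 m[snow→φ0] = [30, 20, 70]
r7 m[snow→φ1] = [162, 120, 90]
r7 m[ice→φ0] = [30, 14, 18]
r7 m[ice→φ3] = [1050, 840, 1620]
r7 m[ice→φ5] = [1260, 2940, 810]
r7 m[rain→φ1] = [3, 10, 2]
r7 m[rain→φ2] = [4374, 1260, 1440]
r7 m[rain→φ4] = [1458, 3150, 720]
fixed point reached at round 7
b[snow] = ⊗ incoming = [4860, 2400, 6300]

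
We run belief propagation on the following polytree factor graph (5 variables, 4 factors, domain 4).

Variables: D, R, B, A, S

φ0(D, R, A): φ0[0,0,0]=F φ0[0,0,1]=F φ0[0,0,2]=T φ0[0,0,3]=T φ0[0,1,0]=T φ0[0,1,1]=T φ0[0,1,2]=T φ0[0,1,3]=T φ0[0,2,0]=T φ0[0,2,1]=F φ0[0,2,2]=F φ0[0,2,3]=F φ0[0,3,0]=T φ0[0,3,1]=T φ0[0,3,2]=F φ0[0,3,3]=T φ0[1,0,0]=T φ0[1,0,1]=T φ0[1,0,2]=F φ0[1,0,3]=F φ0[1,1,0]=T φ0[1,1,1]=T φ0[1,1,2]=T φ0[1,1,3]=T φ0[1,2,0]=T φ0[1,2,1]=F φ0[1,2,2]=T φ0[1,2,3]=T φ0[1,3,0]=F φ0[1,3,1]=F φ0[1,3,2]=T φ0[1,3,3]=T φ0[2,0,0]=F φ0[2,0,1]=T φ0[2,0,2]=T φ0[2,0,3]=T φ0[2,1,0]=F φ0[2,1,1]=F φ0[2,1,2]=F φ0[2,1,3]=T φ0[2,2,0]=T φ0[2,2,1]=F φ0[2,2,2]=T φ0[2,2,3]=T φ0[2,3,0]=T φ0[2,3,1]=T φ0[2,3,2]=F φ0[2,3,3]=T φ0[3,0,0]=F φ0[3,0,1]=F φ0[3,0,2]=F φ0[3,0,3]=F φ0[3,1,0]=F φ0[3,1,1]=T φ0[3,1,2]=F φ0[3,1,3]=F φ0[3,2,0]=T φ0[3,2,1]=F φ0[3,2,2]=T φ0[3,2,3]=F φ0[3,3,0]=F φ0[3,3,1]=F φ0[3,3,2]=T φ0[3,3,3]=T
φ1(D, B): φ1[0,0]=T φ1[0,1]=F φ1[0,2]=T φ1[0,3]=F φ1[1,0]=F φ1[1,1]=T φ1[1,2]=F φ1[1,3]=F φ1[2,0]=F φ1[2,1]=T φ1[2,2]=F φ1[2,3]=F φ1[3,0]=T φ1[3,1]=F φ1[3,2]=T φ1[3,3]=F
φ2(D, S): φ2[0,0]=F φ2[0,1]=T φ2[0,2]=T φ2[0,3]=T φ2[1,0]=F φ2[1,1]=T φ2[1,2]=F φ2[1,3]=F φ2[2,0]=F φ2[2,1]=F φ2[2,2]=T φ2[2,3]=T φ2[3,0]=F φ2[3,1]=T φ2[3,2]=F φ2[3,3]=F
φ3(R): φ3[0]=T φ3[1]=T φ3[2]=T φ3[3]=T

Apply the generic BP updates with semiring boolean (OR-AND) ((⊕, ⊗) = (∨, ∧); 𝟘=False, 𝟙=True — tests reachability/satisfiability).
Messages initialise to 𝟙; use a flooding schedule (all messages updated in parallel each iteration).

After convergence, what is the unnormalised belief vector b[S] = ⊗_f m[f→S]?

init: all messages = 𝟙 over 4 values
r1 m[φ0→D] = [T, T, T, T]
r1 m[φ0→R] = [T, T, T, T]
r1 m[φ0→A] = [T, T, T, T]
r1 m[φ1→D] = [T, T, T, T]
r1 m[φ1→B] = [T, T, T, F]
r1 m[φ2→D] = [T, T, T, T]
r1 m[φ2→S] = [F, T, T, T]
r1 m[φ3→R] = [T, T, T, T]
r1 m[D→φ0] = [T, T, T, T]
r1 m[D→φ1] = [T, T, T, T]
r1 m[D→φ2] = [T, T, T, T]
r1 m[R→φ0] = [T, T, T, T]
r1 m[R→φ3] = [T, T, T, T]
r1 m[B→φ1] = [T, T, T, T]
r1 m[A→φ0] = [T, T, T, T]
r1 m[S→φ2] = [T, T, T, T]
r2 m[φ0→D] = [T, T, T, T]
r2 m[φ0→R] = [T, T, T, T]
r2 m[φ0→A] = [T, T, T, T]
r2 m[φ1→D] = [T, T, T, T]
r2 m[φ1→B] = [T, T, T, F]
r2 m[φ2→D] = [T, T, T, T]
r2 m[φ2→S] = [F, T, T, T]
r2 m[φ3→R] = [T, T, T, T]
r2 m[D→φ0] = [T, T, T, T]
r2 m[D→φ1] = [T, T, T, T]
r2 m[D→φ2] = [T, T, T, T]
r2 m[R→φ0] = [T, T, T, T]
r2 m[R→φ3] = [T, T, T, T]
r2 m[B→φ1] = [T, T, T, T]
r2 m[A→φ0] = [T, T, T, T]
r2 m[S→φ2] = [T, T, T, T]
fixed point reached at round 2
b[S] = ⊗ incoming = [F, T, T, T]

b[S] = [F, T, T, T]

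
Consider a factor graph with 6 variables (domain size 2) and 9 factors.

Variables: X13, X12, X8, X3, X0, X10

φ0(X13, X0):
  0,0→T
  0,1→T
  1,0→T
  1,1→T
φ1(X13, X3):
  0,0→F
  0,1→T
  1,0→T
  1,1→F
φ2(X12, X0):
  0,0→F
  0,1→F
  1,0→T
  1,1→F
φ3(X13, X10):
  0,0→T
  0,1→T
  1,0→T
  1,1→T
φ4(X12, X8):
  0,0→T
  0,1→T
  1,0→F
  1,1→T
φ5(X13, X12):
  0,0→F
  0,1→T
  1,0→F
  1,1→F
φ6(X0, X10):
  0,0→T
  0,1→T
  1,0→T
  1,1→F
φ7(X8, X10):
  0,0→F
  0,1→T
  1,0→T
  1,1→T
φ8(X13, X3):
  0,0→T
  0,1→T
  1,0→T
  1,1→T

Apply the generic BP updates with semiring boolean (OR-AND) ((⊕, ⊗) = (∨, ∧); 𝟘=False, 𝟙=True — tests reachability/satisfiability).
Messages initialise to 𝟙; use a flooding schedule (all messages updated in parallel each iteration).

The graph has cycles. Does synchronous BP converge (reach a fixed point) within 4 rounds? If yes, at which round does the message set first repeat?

NOT CONVERGED within 4 rounds

init: all messages = 𝟙 over 2 values
r1 m[φ0→X13] = [T, T]
r1 m[φ0→X0] = [T, T]
r1 m[φ1→X13] = [T, T]
r1 m[φ1→X3] = [T, T]
r1 m[φ2→X12] = [F, T]
r1 m[φ2→X0] = [T, F]
r1 m[φ3→X13] = [T, T]
r1 m[φ3→X10] = [T, T]
r1 m[φ4→X12] = [T, T]
r1 m[φ4→X8] = [T, T]
r1 m[φ5→X13] = [T, F]
r1 m[φ5→X12] = [F, T]
r1 m[φ6→X0] = [T, T]
r1 m[φ6→X10] = [T, T]
r1 m[φ7→X8] = [T, T]
r1 m[φ7→X10] = [T, T]
r1 m[φ8→X13] = [T, T]
r1 m[φ8→X3] = [T, T]
r1 m[X13→φ0] = [T, T]
r1 m[X13→φ1] = [T, T]
r1 m[X13→φ3] = [T, T]
r1 m[X13→φ5] = [T, T]
r1 m[X13→φ8] = [T, T]
r1 m[X12→φ2] = [T, T]
r1 m[X12→φ4] = [T, T]
r1 m[X12→φ5] = [T, T]
r1 m[X8→φ4] = [T, T]
r1 m[X8→φ7] = [T, T]
r1 m[X3→φ1] = [T, T]
r1 m[X3→φ8] = [T, T]
r1 m[X0→φ0] = [T, T]
r1 m[X0→φ2] = [T, T]
r1 m[X0→φ6] = [T, T]
r1 m[X10→φ3] = [T, T]
r1 m[X10→φ6] = [T, T]
r1 m[X10→φ7] = [T, T]
r2 m[φ0→X13] = [T, T]
r2 m[φ0→X0] = [T, T]
r2 m[φ1→X13] = [T, T]
r2 m[φ1→X3] = [T, T]
r2 m[φ2→X12] = [F, T]
r2 m[φ2→X0] = [T, F]
r2 m[φ3→X13] = [T, T]
r2 m[φ3→X10] = [T, T]
r2 m[φ4→X12] = [T, T]
r2 m[φ4→X8] = [T, T]
r2 m[φ5→X13] = [T, F]
r2 m[φ5→X12] = [F, T]
r2 m[φ6→X0] = [T, T]
r2 m[φ6→X10] = [T, T]
r2 m[φ7→X8] = [T, T]
r2 m[φ7→X10] = [T, T]
r2 m[φ8→X13] = [T, T]
r2 m[φ8→X3] = [T, T]
r2 m[X13→φ0] = [T, F]
r2 m[X13→φ1] = [T, F]
r2 m[X13→φ3] = [T, F]
r2 m[X13→φ5] = [T, T]
r2 m[X13→φ8] = [T, F]
r2 m[X12→φ2] = [F, T]
r2 m[X12→φ4] = [F, T]
r2 m[X12→φ5] = [F, T]
r2 m[X8→φ4] = [T, T]
r2 m[X8→φ7] = [T, T]
r2 m[X3→φ1] = [T, T]
r2 m[X3→φ8] = [T, T]
r2 m[X0→φ0] = [T, F]
r2 m[X0→φ2] = [T, T]
r2 m[X0→φ6] = [T, F]
r2 m[X10→φ3] = [T, T]
r2 m[X10→φ6] = [T, T]
r2 m[X10→φ7] = [T, T]
r3 m[φ0→X13] = [T, T]
r3 m[φ0→X0] = [T, T]
r3 m[φ1→X13] = [T, T]
r3 m[φ1→X3] = [F, T]
r3 m[φ2→X12] = [F, T]
r3 m[φ2→X0] = [T, F]
r3 m[φ3→X13] = [T, T]
r3 m[φ3→X10] = [T, T]
r3 m[φ4→X12] = [T, T]
r3 m[φ4→X8] = [F, T]
r3 m[φ5→X13] = [T, F]
r3 m[φ5→X12] = [F, T]
r3 m[φ6→X0] = [T, T]
r3 m[φ6→X10] = [T, T]
r3 m[φ7→X8] = [T, T]
r3 m[φ7→X10] = [T, T]
r3 m[φ8→X13] = [T, T]
r3 m[φ8→X3] = [T, T]
r3 m[X13→φ0] = [T, F]
r3 m[X13→φ1] = [T, F]
r3 m[X13→φ3] = [T, F]
r3 m[X13→φ5] = [T, T]
r3 m[X13→φ8] = [T, F]
r3 m[X12→φ2] = [F, T]
r3 m[X12→φ4] = [F, T]
r3 m[X12→φ5] = [F, T]
r3 m[X8→φ4] = [T, T]
r3 m[X8→φ7] = [T, T]
r3 m[X3→φ1] = [T, T]
r3 m[X3→φ8] = [T, T]
r3 m[X0→φ0] = [T, F]
r3 m[X0→φ2] = [T, T]
r3 m[X0→φ6] = [T, F]
r3 m[X10→φ3] = [T, T]
r3 m[X10→φ6] = [T, T]
r3 m[X10→φ7] = [T, T]
r4 m[φ0→X13] = [T, T]
r4 m[φ0→X0] = [T, T]
r4 m[φ1→X13] = [T, T]
r4 m[φ1→X3] = [F, T]
r4 m[φ2→X12] = [F, T]
r4 m[φ2→X0] = [T, F]
r4 m[φ3→X13] = [T, T]
r4 m[φ3→X10] = [T, T]
r4 m[φ4→X12] = [T, T]
r4 m[φ4→X8] = [F, T]
r4 m[φ5→X13] = [T, F]
r4 m[φ5→X12] = [F, T]
r4 m[φ6→X0] = [T, T]
r4 m[φ6→X10] = [T, T]
r4 m[φ7→X8] = [T, T]
r4 m[φ7→X10] = [T, T]
r4 m[φ8→X13] = [T, T]
r4 m[φ8→X3] = [T, T]
r4 m[X13→φ0] = [T, F]
r4 m[X13→φ1] = [T, F]
r4 m[X13→φ3] = [T, F]
r4 m[X13→φ5] = [T, T]
r4 m[X13→φ8] = [T, F]
r4 m[X12→φ2] = [F, T]
r4 m[X12→φ4] = [F, T]
r4 m[X12→φ5] = [F, T]
r4 m[X8→φ4] = [T, T]
r4 m[X8→φ7] = [F, T]
r4 m[X3→φ1] = [T, T]
r4 m[X3→φ8] = [F, T]
r4 m[X0→φ0] = [T, F]
r4 m[X0→φ2] = [T, T]
r4 m[X0→φ6] = [T, F]
r4 m[X10→φ3] = [T, T]
r4 m[X10→φ6] = [T, T]
r4 m[X10→φ7] = [T, T]
no fixed point within 4 rounds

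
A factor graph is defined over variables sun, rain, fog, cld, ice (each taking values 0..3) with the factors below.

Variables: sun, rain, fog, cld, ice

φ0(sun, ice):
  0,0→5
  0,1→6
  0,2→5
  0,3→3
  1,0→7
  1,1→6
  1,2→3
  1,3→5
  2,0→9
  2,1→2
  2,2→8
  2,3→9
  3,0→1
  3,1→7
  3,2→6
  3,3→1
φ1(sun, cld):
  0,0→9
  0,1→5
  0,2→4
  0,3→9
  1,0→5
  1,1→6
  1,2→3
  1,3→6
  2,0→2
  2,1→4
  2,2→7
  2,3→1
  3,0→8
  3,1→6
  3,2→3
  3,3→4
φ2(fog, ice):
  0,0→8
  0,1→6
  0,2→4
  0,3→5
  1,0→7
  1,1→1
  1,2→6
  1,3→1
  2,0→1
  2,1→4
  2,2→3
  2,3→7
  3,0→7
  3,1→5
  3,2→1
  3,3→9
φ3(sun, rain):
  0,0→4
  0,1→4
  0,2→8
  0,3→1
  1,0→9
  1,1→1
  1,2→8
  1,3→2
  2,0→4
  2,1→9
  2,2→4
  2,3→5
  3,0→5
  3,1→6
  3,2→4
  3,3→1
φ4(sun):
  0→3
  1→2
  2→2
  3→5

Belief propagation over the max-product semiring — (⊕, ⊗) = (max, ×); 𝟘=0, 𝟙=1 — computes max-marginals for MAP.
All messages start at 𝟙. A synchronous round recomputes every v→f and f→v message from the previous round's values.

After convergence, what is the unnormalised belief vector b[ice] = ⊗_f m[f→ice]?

b[ice] = [9072, 10080, 8640, 10206]

init: all messages = 𝟙 over 4 values
r1 m[φ0→sun] = [6, 7, 9, 7]
r1 m[φ0→ice] = [9, 7, 8, 9]
r1 m[φ1→sun] = [9, 6, 7, 8]
r1 m[φ1→cld] = [9, 6, 7, 9]
r1 m[φ2→fog] = [8, 7, 7, 9]
r1 m[φ2→ice] = [8, 6, 6, 9]
r1 m[φ3→sun] = [8, 9, 9, 6]
r1 m[φ3→rain] = [9, 9, 8, 5]
r1 m[φ4→sun] = [3, 2, 2, 5]
r1 m[sun→φ0] = [1, 1, 1, 1]
r1 m[sun→φ1] = [1, 1, 1, 1]
r1 m[sun→φ3] = [1, 1, 1, 1]
r1 m[sun→φ4] = [1, 1, 1, 1]
r1 m[rain→φ3] = [1, 1, 1, 1]
r1 m[fog→φ2] = [1, 1, 1, 1]
r1 m[cld→φ1] = [1, 1, 1, 1]
r1 m[ice→φ0] = [1, 1, 1, 1]
r1 m[ice→φ2] = [1, 1, 1, 1]
r2 m[φ0→sun] = [6, 7, 9, 7]
r2 m[φ0→ice] = [9, 7, 8, 9]
r2 m[φ1→sun] = [9, 6, 7, 8]
r2 m[φ1→cld] = [9, 6, 7, 9]
r2 m[φ2→fog] = [8, 7, 7, 9]
r2 m[φ2→ice] = [8, 6, 6, 9]
r2 m[φ3→sun] = [8, 9, 9, 6]
r2 m[φ3→rain] = [9, 9, 8, 5]
r2 m[φ4→sun] = [3, 2, 2, 5]
r2 m[sun→φ0] = [216, 108, 126, 240]
r2 m[sun→φ1] = [144, 126, 162, 210]
r2 m[sun→φ3] = [162, 84, 126, 280]
r2 m[sun→φ4] = [432, 378, 567, 336]
r2 m[rain→φ3] = [1, 1, 1, 1]
r2 m[fog→φ2] = [1, 1, 1, 1]
r2 m[cld→φ1] = [1, 1, 1, 1]
r2 m[ice→φ0] = [8, 6, 6, 9]
r2 m[ice→φ2] = [9, 7, 8, 9]
r3 m[φ0→sun] = [40, 56, 81, 42]
r3 m[φ0→ice] = [1134, 1680, 1440, 1134]
r3 m[φ1→sun] = [9, 6, 7, 8]
r3 m[φ1→cld] = [1680, 1260, 1134, 1296]
r3 m[φ2→fog] = [72, 63, 63, 81]
r3 m[φ2→ice] = [8, 6, 6, 9]
r3 m[φ3→sun] = [8, 9, 9, 6]
r3 m[φ3→rain] = [1400, 1680, 1296, 630]
r3 m[φ4→sun] = [3, 2, 2, 5]
r3 m[sun→φ0] = [216, 108, 126, 240]
r3 m[sun→φ1] = [144, 126, 162, 210]
r3 m[sun→φ3] = [162, 84, 126, 280]
r3 m[sun→φ4] = [432, 378, 567, 336]
r3 m[rain→φ3] = [1, 1, 1, 1]
r3 m[fog→φ2] = [1, 1, 1, 1]
r3 m[cld→φ1] = [1, 1, 1, 1]
r3 m[ice→φ0] = [8, 6, 6, 9]
r3 m[ice→φ2] = [9, 7, 8, 9]
r4 m[φ0→sun] = [40, 56, 81, 42]
r4 m[φ0→ice] = [1134, 1680, 1440, 1134]
r4 m[φ1→sun] = [9, 6, 7, 8]
r4 m[φ1→cld] = [1680, 1260, 1134, 1296]
r4 m[φ2→fog] = [72, 63, 63, 81]
r4 m[φ2→ice] = [8, 6, 6, 9]
r4 m[φ3→sun] = [8, 9, 9, 6]
r4 m[φ3→rain] = [1400, 1680, 1296, 630]
r4 m[φ4→sun] = [3, 2, 2, 5]
r4 m[sun→φ0] = [216, 108, 126, 240]
r4 m[sun→φ1] = [960, 1008, 1458, 1260]
r4 m[sun→φ3] = [1080, 672, 1134, 1680]
r4 m[sun→φ4] = [2880, 3024, 5103, 2016]
r4 m[rain→φ3] = [1, 1, 1, 1]
r4 m[fog→φ2] = [1, 1, 1, 1]
r4 m[cld→φ1] = [1, 1, 1, 1]
r4 m[ice→φ0] = [8, 6, 6, 9]
r4 m[ice→φ2] = [1134, 1680, 1440, 1134]
r5 m[φ0→sun] = [40, 56, 81, 42]
r5 m[φ0→ice] = [1134, 1680, 1440, 1134]
r5 m[φ1→sun] = [9, 6, 7, 8]
r5 m[φ1→cld] = [10080, 7560, 10206, 8640]
r5 m[φ2→fog] = [10080, 8640, 7938, 10206]
r5 m[φ2→ice] = [8, 6, 6, 9]
r5 m[φ3→sun] = [8, 9, 9, 6]
r5 m[φ3→rain] = [8400, 10206, 8640, 5670]
r5 m[φ4→sun] = [3, 2, 2, 5]
r5 m[sun→φ0] = [216, 108, 126, 240]
r5 m[sun→φ1] = [960, 1008, 1458, 1260]
r5 m[sun→φ3] = [1080, 672, 1134, 1680]
r5 m[sun→φ4] = [2880, 3024, 5103, 2016]
r5 m[rain→φ3] = [1, 1, 1, 1]
r5 m[fog→φ2] = [1, 1, 1, 1]
r5 m[cld→φ1] = [1, 1, 1, 1]
r5 m[ice→φ0] = [8, 6, 6, 9]
r5 m[ice→φ2] = [1134, 1680, 1440, 1134]
r6 m[φ0→sun] = [40, 56, 81, 42]
r6 m[φ0→ice] = [1134, 1680, 1440, 1134]
r6 m[φ1→sun] = [9, 6, 7, 8]
r6 m[φ1→cld] = [10080, 7560, 10206, 8640]
r6 m[φ2→fog] = [10080, 8640, 7938, 10206]
r6 m[φ2→ice] = [8, 6, 6, 9]
r6 m[φ3→sun] = [8, 9, 9, 6]
r6 m[φ3→rain] = [8400, 10206, 8640, 5670]
r6 m[φ4→sun] = [3, 2, 2, 5]
r6 m[sun→φ0] = [216, 108, 126, 240]
r6 m[sun→φ1] = [960, 1008, 1458, 1260]
r6 m[sun→φ3] = [1080, 672, 1134, 1680]
r6 m[sun→φ4] = [2880, 3024, 5103, 2016]
r6 m[rain→φ3] = [1, 1, 1, 1]
r6 m[fog→φ2] = [1, 1, 1, 1]
r6 m[cld→φ1] = [1, 1, 1, 1]
r6 m[ice→φ0] = [8, 6, 6, 9]
r6 m[ice→φ2] = [1134, 1680, 1440, 1134]
fixed point reached at round 6
b[ice] = ⊗ incoming = [9072, 10080, 8640, 10206]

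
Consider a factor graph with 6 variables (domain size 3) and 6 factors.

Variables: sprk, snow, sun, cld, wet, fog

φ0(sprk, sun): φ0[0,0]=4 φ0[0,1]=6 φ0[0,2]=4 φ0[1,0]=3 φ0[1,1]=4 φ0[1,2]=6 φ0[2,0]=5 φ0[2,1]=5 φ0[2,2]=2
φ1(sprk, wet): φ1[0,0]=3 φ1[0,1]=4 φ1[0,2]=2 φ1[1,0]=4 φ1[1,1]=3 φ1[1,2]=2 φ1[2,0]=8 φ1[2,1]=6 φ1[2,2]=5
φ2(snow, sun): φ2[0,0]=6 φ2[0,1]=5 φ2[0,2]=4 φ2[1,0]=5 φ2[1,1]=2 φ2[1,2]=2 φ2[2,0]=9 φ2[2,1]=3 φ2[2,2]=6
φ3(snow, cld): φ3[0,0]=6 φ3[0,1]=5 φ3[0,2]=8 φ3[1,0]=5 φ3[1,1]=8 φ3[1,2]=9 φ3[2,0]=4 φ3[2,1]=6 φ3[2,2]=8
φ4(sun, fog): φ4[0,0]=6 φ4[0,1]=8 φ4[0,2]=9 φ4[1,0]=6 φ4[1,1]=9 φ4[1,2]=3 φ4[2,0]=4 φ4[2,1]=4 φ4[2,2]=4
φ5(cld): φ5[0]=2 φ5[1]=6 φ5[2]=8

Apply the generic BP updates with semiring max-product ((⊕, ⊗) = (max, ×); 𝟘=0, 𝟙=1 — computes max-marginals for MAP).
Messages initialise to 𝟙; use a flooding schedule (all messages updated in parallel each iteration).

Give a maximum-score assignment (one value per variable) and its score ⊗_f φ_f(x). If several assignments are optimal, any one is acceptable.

init: all messages = 𝟙 over 3 values
r1 m[φ0→sprk] = [6, 6, 5]
r1 m[φ0→sun] = [5, 6, 6]
r1 m[φ1→sprk] = [4, 4, 8]
r1 m[φ1→wet] = [8, 6, 5]
r1 m[φ2→snow] = [6, 5, 9]
r1 m[φ2→sun] = [9, 5, 6]
r1 m[φ3→snow] = [8, 9, 8]
r1 m[φ3→cld] = [6, 8, 9]
r1 m[φ4→sun] = [9, 9, 4]
r1 m[φ4→fog] = [6, 9, 9]
r1 m[φ5→cld] = [2, 6, 8]
r1 m[sprk→φ0] = [1, 1, 1]
r1 m[sprk→φ1] = [1, 1, 1]
r1 m[snow→φ2] = [1, 1, 1]
r1 m[snow→φ3] = [1, 1, 1]
r1 m[sun→φ0] = [1, 1, 1]
r1 m[sun→φ2] = [1, 1, 1]
r1 m[sun→φ4] = [1, 1, 1]
r1 m[cld→φ3] = [1, 1, 1]
r1 m[cld→φ5] = [1, 1, 1]
r1 m[wet→φ1] = [1, 1, 1]
r1 m[fog→φ4] = [1, 1, 1]
r2 m[φ0→sprk] = [6, 6, 5]
r2 m[φ0→sun] = [5, 6, 6]
r2 m[φ1→sprk] = [4, 4, 8]
r2 m[φ1→wet] = [8, 6, 5]
r2 m[φ2→snow] = [6, 5, 9]
r2 m[φ2→sun] = [9, 5, 6]
r2 m[φ3→snow] = [8, 9, 8]
r2 m[φ3→cld] = [6, 8, 9]
r2 m[φ4→sun] = [9, 9, 4]
r2 m[φ4→fog] = [6, 9, 9]
r2 m[φ5→cld] = [2, 6, 8]
r2 m[sprk→φ0] = [4, 4, 8]
r2 m[sprk→φ1] = [6, 6, 5]
r2 m[snow→φ2] = [8, 9, 8]
r2 m[snow→φ3] = [6, 5, 9]
r2 m[sun→φ0] = [81, 45, 24]
r2 m[sun→φ2] = [45, 54, 24]
r2 m[sun→φ4] = [45, 30, 36]
r2 m[cld→φ3] = [2, 6, 8]
r2 m[cld→φ5] = [6, 8, 9]
r2 m[wet→φ1] = [1, 1, 1]
r2 m[fog→φ4] = [1, 1, 1]
r3 m[φ0→sprk] = [324, 243, 405]
r3 m[φ0→sun] = [40, 40, 24]
r3 m[φ1→sprk] = [4, 4, 8]
r3 m[φ1→wet] = [40, 30, 25]
r3 m[φ2→snow] = [270, 225, 405]
r3 m[φ2→sun] = [72, 40, 48]
r3 m[φ3→snow] = [64, 72, 64]
r3 m[φ3→cld] = [36, 54, 72]
r3 m[φ4→sun] = [9, 9, 4]
r3 m[φ4→fog] = [270, 360, 405]
r3 m[φ5→cld] = [2, 6, 8]
r3 m[sprk→φ0] = [4, 4, 8]
r3 m[sprk→φ1] = [6, 6, 5]
r3 m[snow→φ2] = [8, 9, 8]
r3 m[snow→φ3] = [6, 5, 9]
r3 m[sun→φ0] = [81, 45, 24]
r3 m[sun→φ2] = [45, 54, 24]
r3 m[sun→φ4] = [45, 30, 36]
r3 m[cld→φ3] = [2, 6, 8]
r3 m[cld→φ5] = [6, 8, 9]
r3 m[wet→φ1] = [1, 1, 1]
r3 m[fog→φ4] = [1, 1, 1]
r4 m[φ0→sprk] = [324, 243, 405]
r4 m[φ0→sun] = [40, 40, 24]
r4 m[φ1→sprk] = [4, 4, 8]
r4 m[φ1→wet] = [40, 30, 25]
r4 m[φ2→snow] = [270, 225, 405]
r4 m[φ2→sun] = [72, 40, 48]
r4 m[φ3→snow] = [64, 72, 64]
r4 m[φ3→cld] = [36, 54, 72]
r4 m[φ4→sun] = [9, 9, 4]
r4 m[φ4→fog] = [270, 360, 405]
r4 m[φ5→cld] = [2, 6, 8]
r4 m[sprk→φ0] = [4, 4, 8]
r4 m[sprk→φ1] = [324, 243, 405]
r4 m[snow→φ2] = [64, 72, 64]
r4 m[snow→φ3] = [270, 225, 405]
r4 m[sun→φ0] = [648, 360, 192]
r4 m[sun→φ2] = [360, 360, 96]
r4 m[sun→φ4] = [2880, 1600, 1152]
r4 m[cld→φ3] = [2, 6, 8]
r4 m[cld→φ5] = [36, 54, 72]
r4 m[wet→φ1] = [1, 1, 1]
r4 m[fog→φ4] = [1, 1, 1]
r5 m[φ0→sprk] = [2592, 1944, 3240]
r5 m[φ0→sun] = [40, 40, 24]
r5 m[φ1→sprk] = [4, 4, 8]
r5 m[φ1→wet] = [3240, 2430, 2025]
r5 m[φ2→snow] = [2160, 1800, 3240]
r5 m[φ2→sun] = [576, 320, 384]
r5 m[φ3→snow] = [64, 72, 64]
r5 m[φ3→cld] = [1620, 2430, 3240]
r5 m[φ4→sun] = [9, 9, 4]
r5 m[φ4→fog] = [17280, 23040, 25920]
r5 m[φ5→cld] = [2, 6, 8]
r5 m[sprk→φ0] = [4, 4, 8]
r5 m[sprk→φ1] = [324, 243, 405]
r5 m[snow→φ2] = [64, 72, 64]
r5 m[snow→φ3] = [270, 225, 405]
r5 m[sun→φ0] = [648, 360, 192]
r5 m[sun→φ2] = [360, 360, 96]
r5 m[sun→φ4] = [2880, 1600, 1152]
r5 m[cld→φ3] = [2, 6, 8]
r5 m[cld→φ5] = [36, 54, 72]
r5 m[wet→φ1] = [1, 1, 1]
r5 m[fog→φ4] = [1, 1, 1]
r6 m[φ0→sprk] = [2592, 1944, 3240]
r6 m[φ0→sun] = [40, 40, 24]
r6 m[φ1→sprk] = [4, 4, 8]
r6 m[φ1→wet] = [3240, 2430, 2025]
r6 m[φ2→snow] = [2160, 1800, 3240]
r6 m[φ2→sun] = [576, 320, 384]
r6 m[φ3→snow] = [64, 72, 64]
r6 m[φ3→cld] = [1620, 2430, 3240]
r6 m[φ4→sun] = [9, 9, 4]
r6 m[φ4→fog] = [17280, 23040, 25920]
r6 m[φ5→cld] = [2, 6, 8]
r6 m[sprk→φ0] = [4, 4, 8]
r6 m[sprk→φ1] = [2592, 1944, 3240]
r6 m[snow→φ2] = [64, 72, 64]
r6 m[snow→φ3] = [2160, 1800, 3240]
r6 m[sun→φ0] = [5184, 2880, 1536]
r6 m[sun→φ2] = [360, 360, 96]
r6 m[sun→φ4] = [23040, 12800, 9216]
r6 m[cld→φ3] = [2, 6, 8]
r6 m[cld→φ5] = [1620, 2430, 3240]
r6 m[wet→φ1] = [1, 1, 1]
r6 m[fog→φ4] = [1, 1, 1]
r7 m[φ0→sprk] = [20736, 15552, 25920]
r7 m[φ0→sun] = [40, 40, 24]
r7 m[φ1→sprk] = [4, 4, 8]
r7 m[φ1→wet] = [25920, 19440, 16200]
r7 m[φ2→snow] = [2160, 1800, 3240]
r7 m[φ2→sun] = [576, 320, 384]
r7 m[φ3→snow] = [64, 72, 64]
r7 m[φ3→cld] = [12960, 19440, 25920]
r7 m[φ4→sun] = [9, 9, 4]
r7 m[φ4→fog] = [138240, 184320, 207360]
r7 m[φ5→cld] = [2, 6, 8]
r7 m[sprk→φ0] = [4, 4, 8]
r7 m[sprk→φ1] = [2592, 1944, 3240]
r7 m[snow→φ2] = [64, 72, 64]
r7 m[snow→φ3] = [2160, 1800, 3240]
r7 m[sun→φ0] = [5184, 2880, 1536]
r7 m[sun→φ2] = [360, 360, 96]
r7 m[sun→φ4] = [23040, 12800, 9216]
r7 m[cld→φ3] = [2, 6, 8]
r7 m[cld→φ5] = [1620, 2430, 3240]
r7 m[wet→φ1] = [1, 1, 1]
r7 m[fog→φ4] = [1, 1, 1]
r8 m[φ0→sprk] = [20736, 15552, 25920]
r8 m[φ0→sun] = [40, 40, 24]
r8 m[φ1→sprk] = [4, 4, 8]
r8 m[φ1→wet] = [25920, 19440, 16200]
r8 m[φ2→snow] = [2160, 1800, 3240]
r8 m[φ2→sun] = [576, 320, 384]
r8 m[φ3→snow] = [64, 72, 64]
r8 m[φ3→cld] = [12960, 19440, 25920]
r8 m[φ4→sun] = [9, 9, 4]
r8 m[φ4→fog] = [138240, 184320, 207360]
r8 m[φ5→cld] = [2, 6, 8]
r8 m[sprk→φ0] = [4, 4, 8]
r8 m[sprk→φ1] = [20736, 15552, 25920]
r8 m[snow→φ2] = [64, 72, 64]
r8 m[snow→φ3] = [2160, 1800, 3240]
r8 m[sun→φ0] = [5184, 2880, 1536]
r8 m[sun→φ2] = [360, 360, 96]
r8 m[sun→φ4] = [23040, 12800, 9216]
r8 m[cld→φ3] = [2, 6, 8]
r8 m[cld→φ5] = [12960, 19440, 25920]
r8 m[wet→φ1] = [1, 1, 1]
r8 m[fog→φ4] = [1, 1, 1]
r9 m[φ0→sprk] = [20736, 15552, 25920]
r9 m[φ0→sun] = [40, 40, 24]
r9 m[φ1→sprk] = [4, 4, 8]
r9 m[φ1→wet] = [207360, 155520, 129600]
r9 m[φ2→snow] = [2160, 1800, 3240]
r9 m[φ2→sun] = [576, 320, 384]
r9 m[φ3→snow] = [64, 72, 64]
r9 m[φ3→cld] = [12960, 19440, 25920]
r9 m[φ4→sun] = [9, 9, 4]
r9 m[φ4→fog] = [138240, 184320, 207360]
r9 m[φ5→cld] = [2, 6, 8]
r9 m[sprk→φ0] = [4, 4, 8]
r9 m[sprk→φ1] = [20736, 15552, 25920]
r9 m[snow→φ2] = [64, 72, 64]
r9 m[snow→φ3] = [2160, 1800, 3240]
r9 m[sun→φ0] = [5184, 2880, 1536]
r9 m[sun→φ2] = [360, 360, 96]
r9 m[sun→φ4] = [23040, 12800, 9216]
r9 m[cld→φ3] = [2, 6, 8]
r9 m[cld→φ5] = [12960, 19440, 25920]
r9 m[wet→φ1] = [1, 1, 1]
r9 m[fog→φ4] = [1, 1, 1]
r10 m[φ0→sprk] = [20736, 15552, 25920]
r10 m[φ0→sun] = [40, 40, 24]
r10 m[φ1→sprk] = [4, 4, 8]
r10 m[φ1→wet] = [207360, 155520, 129600]
r10 m[φ2→snow] = [2160, 1800, 3240]
r10 m[φ2→sun] = [576, 320, 384]
r10 m[φ3→snow] = [64, 72, 64]
r10 m[φ3→cld] = [12960, 19440, 25920]
r10 m[φ4→sun] = [9, 9, 4]
r10 m[φ4→fog] = [138240, 184320, 207360]
r10 m[φ5→cld] = [2, 6, 8]
r10 m[sprk→φ0] = [4, 4, 8]
r10 m[sprk→φ1] = [20736, 15552, 25920]
r10 m[snow→φ2] = [64, 72, 64]
r10 m[snow→φ3] = [2160, 1800, 3240]
r10 m[sun→φ0] = [5184, 2880, 1536]
r10 m[sun→φ2] = [360, 360, 96]
r10 m[sun→φ4] = [23040, 12800, 9216]
r10 m[cld→φ3] = [2, 6, 8]
r10 m[cld→φ5] = [12960, 19440, 25920]
r10 m[wet→φ1] = [1, 1, 1]
r10 m[fog→φ4] = [1, 1, 1]
fixed point reached at round 10
traceback from sprk: (sprk=2, snow=2, sun=0, cld=2, wet=0, fog=2), score=207360

assignment: (sprk=2, snow=2, sun=0, cld=2, wet=0, fog=2); score = 207360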